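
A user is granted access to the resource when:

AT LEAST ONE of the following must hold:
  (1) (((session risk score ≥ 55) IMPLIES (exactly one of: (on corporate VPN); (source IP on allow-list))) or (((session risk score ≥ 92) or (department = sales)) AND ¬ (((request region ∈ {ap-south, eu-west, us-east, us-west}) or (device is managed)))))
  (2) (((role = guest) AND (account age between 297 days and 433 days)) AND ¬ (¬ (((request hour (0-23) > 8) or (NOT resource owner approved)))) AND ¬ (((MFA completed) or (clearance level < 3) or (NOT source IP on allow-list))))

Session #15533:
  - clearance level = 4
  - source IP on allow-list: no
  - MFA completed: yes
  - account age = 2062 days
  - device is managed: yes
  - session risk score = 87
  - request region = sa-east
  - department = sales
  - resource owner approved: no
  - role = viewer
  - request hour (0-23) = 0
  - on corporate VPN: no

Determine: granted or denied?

Denied

Atomic conditions:
  session risk score ≥ 55: 87 ≥ 55 is true
  on corporate VPN: no → false
  source IP on allow-list: no → false
  session risk score ≥ 92: 87 ≥ 92 is false
  department = sales: sales == sales is true
  request region ∈ {ap-south, eu-west, us-east, us-west}: sa-east is not in the set → false
  device is managed: yes → true
  role = guest: viewer == guest is false
  account age between 297 days and 433 days: 2062 in [297, 433] is false
  request hour (0-23) > 8: 0 > 8 is false
  NOT resource owner approved: no → true
  MFA completed: yes → true
  clearance level < 3: 4 < 3 is false
  NOT source IP on allow-list: no → true
Combine:
[1.1.2] exactly-one(false, false) = false
[1.1] true → false = false
[1.2.1] false OR true = true
[1.2.2.1] false OR true = true
[1.2.2] NOT true = false
[1.2] true AND false = false
[1] false OR false = false
[2.1] false AND false = false
[2.2.1.1] false OR true = true
[2.2.1] NOT true = false
[2.2] NOT false = true
[2.3.1] true OR false OR true = true
[2.3] NOT true = false
[2] false AND true AND false = false
[root] false OR false = false
Overall: false → denied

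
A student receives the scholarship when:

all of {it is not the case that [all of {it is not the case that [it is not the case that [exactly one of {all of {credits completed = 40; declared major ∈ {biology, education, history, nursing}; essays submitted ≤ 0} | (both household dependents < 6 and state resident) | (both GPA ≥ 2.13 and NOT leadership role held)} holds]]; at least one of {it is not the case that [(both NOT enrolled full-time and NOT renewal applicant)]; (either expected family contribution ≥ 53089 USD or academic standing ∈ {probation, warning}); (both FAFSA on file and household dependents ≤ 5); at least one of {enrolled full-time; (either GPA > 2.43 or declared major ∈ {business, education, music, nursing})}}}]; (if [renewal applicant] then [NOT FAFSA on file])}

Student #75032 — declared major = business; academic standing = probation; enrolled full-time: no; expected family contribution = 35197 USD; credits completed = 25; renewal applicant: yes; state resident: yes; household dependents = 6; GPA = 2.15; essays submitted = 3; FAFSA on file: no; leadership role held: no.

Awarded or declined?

Atomic conditions:
  credits completed = 40: 25 == 40 is false
  declared major ∈ {biology, education, history, nursing}: business is not in the set → false
  essays submitted ≤ 0: 3 ≤ 0 is false
  household dependents < 6: 6 < 6 is false
  state resident: yes → true
  GPA ≥ 2.13: 2.15 ≥ 2.13 is true
  NOT leadership role held: no → true
  NOT enrolled full-time: no → true
  NOT renewal applicant: yes → false
  expected family contribution ≥ 53089 USD: 35197 ≥ 53089 is false
  academic standing ∈ {probation, warning}: probation is in the set → true
  FAFSA on file: no → false
  household dependents ≤ 5: 6 ≤ 5 is false
  enrolled full-time: no → false
  GPA > 2.43: 2.15 > 2.43 is false
  declared major ∈ {business, education, music, nursing}: business is in the set → true
  renewal applicant: yes → true
  NOT FAFSA on file: no → true
Combine:
[1.1.1.1.1.1] false AND false AND false = false
[1.1.1.1.1.2] false AND true = false
[1.1.1.1.1.3] true AND true = true
[1.1.1.1.1] exactly-one(false, false, true) = true
[1.1.1.1] NOT true = false
[1.1.1] NOT false = true
[1.1.2.1.1] true AND false = false
[1.1.2.1] NOT false = true
[1.1.2.2] false OR true = true
[1.1.2.3] false AND false = false
[1.1.2.4.2] false OR true = true
[1.1.2.4] false OR true = true
[1.1.2] true OR true OR false OR true = true
[1.1] true AND true = true
[1] NOT true = false
[2] true → true = true
[root] false AND true = false
Overall: false → declined

Declined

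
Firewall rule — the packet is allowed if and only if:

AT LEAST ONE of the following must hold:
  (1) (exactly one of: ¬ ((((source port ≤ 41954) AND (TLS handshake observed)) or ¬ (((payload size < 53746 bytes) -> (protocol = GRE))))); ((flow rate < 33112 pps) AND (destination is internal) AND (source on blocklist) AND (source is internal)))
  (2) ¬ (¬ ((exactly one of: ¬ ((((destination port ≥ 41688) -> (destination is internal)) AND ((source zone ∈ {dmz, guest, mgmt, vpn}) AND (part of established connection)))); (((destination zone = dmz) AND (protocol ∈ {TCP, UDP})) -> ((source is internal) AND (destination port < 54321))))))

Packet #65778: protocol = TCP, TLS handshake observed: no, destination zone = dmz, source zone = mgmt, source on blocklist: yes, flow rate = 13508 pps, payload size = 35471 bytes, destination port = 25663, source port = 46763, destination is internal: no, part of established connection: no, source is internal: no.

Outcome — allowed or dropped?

Allowed

Atomic conditions:
  source port ≤ 41954: 46763 ≤ 41954 is false
  TLS handshake observed: no → false
  payload size < 53746 bytes: 35471 < 53746 is true
  protocol = GRE: TCP == GRE is false
  flow rate < 33112 pps: 13508 < 33112 is true
  destination is internal: no → false
  source on blocklist: yes → true
  source is internal: no → false
  destination port ≥ 41688: 25663 ≥ 41688 is false
  source zone ∈ {dmz, guest, mgmt, vpn}: mgmt is in the set → true
  part of established connection: no → false
  destination zone = dmz: dmz == dmz is true
  protocol ∈ {TCP, UDP}: TCP is in the set → true
  destination port < 54321: 25663 < 54321 is true
Combine:
[1.1.1.1] false AND false = false
[1.1.1.2.1] true → false = false
[1.1.1.2] NOT false = true
[1.1.1] false OR true = true
[1.1] NOT true = false
[1.2] true AND false AND true AND false = false
[1] exactly-one(false, false) = false
[2.1.1.1.1.1] false → false (antecedent false ⇒ implication holds) = true
[2.1.1.1.1.2] true AND false = false
[2.1.1.1.1] true AND false = false
[2.1.1.1] NOT false = true
[2.1.1.2.1] true AND true = true
[2.1.1.2.2] false AND true = false
[2.1.1.2] true → false = false
[2.1.1] exactly-one(true, false) = true
[2.1] NOT true = false
[2] NOT false = true
[root] false OR true = true
Overall: true → allowed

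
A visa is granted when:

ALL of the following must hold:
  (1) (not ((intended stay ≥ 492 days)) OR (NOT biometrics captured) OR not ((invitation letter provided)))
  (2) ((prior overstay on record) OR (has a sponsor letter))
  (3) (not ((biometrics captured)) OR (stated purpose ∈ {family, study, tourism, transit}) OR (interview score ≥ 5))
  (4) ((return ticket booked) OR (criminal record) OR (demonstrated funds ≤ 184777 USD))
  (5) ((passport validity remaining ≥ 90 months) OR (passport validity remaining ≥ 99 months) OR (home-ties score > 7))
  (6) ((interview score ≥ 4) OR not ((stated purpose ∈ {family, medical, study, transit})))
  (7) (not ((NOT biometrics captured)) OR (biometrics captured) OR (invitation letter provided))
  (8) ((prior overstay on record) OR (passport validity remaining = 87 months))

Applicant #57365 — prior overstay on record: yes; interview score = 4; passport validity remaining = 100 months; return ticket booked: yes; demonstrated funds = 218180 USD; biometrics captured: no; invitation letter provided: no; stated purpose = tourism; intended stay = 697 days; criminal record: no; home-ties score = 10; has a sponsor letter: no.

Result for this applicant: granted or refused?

Refused

Atomic conditions:
  intended stay ≥ 492 days: 697 ≥ 492 is true
  NOT biometrics captured: no → true
  invitation letter provided: no → false
  prior overstay on record: yes → true
  has a sponsor letter: no → false
  biometrics captured: no → false
  stated purpose ∈ {family, study, tourism, transit}: tourism is in the set → true
  interview score ≥ 5: 4 ≥ 5 is false
  return ticket booked: yes → true
  criminal record: no → false
  demonstrated funds ≤ 184777 USD: 218180 ≤ 184777 is false
  passport validity remaining ≥ 90 months: 100 ≥ 90 is true
  passport validity remaining ≥ 99 months: 100 ≥ 99 is true
  home-ties score > 7: 10 > 7 is true
  interview score ≥ 4: 4 ≥ 4 is true
  stated purpose ∈ {family, medical, study, transit}: tourism is not in the set → false
  passport validity remaining = 87 months: 100 == 87 is false
Combine:
[1.1] NOT true = false
[1.3] NOT false = true
[1] false OR true OR true = true
[2] true OR false = true
[3.1] NOT false = true
[3] true OR true OR false = true
[4] true OR false OR false = true
[5] true OR true OR true = true
[6.2] NOT false = true
[6] true OR true = true
[7.1] NOT true = false
[7] false OR false OR false = false
[8] true OR false = true
[root] true AND true AND true AND true AND true AND true AND false AND true = false
Overall: false → refused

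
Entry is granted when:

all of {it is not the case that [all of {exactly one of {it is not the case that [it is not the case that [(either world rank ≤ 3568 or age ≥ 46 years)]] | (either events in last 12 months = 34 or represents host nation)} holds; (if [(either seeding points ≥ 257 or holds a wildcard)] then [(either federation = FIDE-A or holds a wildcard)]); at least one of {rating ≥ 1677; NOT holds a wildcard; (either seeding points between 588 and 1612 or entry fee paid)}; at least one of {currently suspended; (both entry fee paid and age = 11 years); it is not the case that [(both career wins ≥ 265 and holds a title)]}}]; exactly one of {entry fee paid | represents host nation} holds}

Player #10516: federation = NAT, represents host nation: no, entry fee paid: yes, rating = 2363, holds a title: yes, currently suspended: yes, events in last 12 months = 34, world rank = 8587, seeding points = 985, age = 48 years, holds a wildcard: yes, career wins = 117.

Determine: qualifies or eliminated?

Qualifies

Atomic conditions:
  world rank ≤ 3568: 8587 ≤ 3568 is false
  age ≥ 46 years: 48 ≥ 46 is true
  events in last 12 months = 34: 34 == 34 is true
  represents host nation: no → false
  seeding points ≥ 257: 985 ≥ 257 is true
  holds a wildcard: yes → true
  federation = FIDE-A: NAT == FIDE-A is false
  rating ≥ 1677: 2363 ≥ 1677 is true
  NOT holds a wildcard: yes → false
  seeding points between 588 and 1612: 985 in [588, 1612] is true
  entry fee paid: yes → true
  currently suspended: yes → true
  age = 11 years: 48 == 11 is false
  career wins ≥ 265: 117 ≥ 265 is false
  holds a title: yes → true
Combine:
[1.1.1.1.1.1] false OR true = true
[1.1.1.1.1] NOT true = false
[1.1.1.1] NOT false = true
[1.1.1.2] true OR false = true
[1.1.1] exactly-one(true, true) = false
[1.1.2.1] true OR true = true
[1.1.2.2] false OR true = true
[1.1.2] true → true = true
[1.1.3.3] true OR true = true
[1.1.3] true OR false OR true = true
[1.1.4.2] true AND false = false
[1.1.4.3.1] false AND true = false
[1.1.4.3] NOT false = true
[1.1.4] true OR false OR true = true
[1.1] false AND true AND true AND true = false
[1] NOT false = true
[2] exactly-one(true, false) = true
[root] true AND true = true
Overall: true → qualifies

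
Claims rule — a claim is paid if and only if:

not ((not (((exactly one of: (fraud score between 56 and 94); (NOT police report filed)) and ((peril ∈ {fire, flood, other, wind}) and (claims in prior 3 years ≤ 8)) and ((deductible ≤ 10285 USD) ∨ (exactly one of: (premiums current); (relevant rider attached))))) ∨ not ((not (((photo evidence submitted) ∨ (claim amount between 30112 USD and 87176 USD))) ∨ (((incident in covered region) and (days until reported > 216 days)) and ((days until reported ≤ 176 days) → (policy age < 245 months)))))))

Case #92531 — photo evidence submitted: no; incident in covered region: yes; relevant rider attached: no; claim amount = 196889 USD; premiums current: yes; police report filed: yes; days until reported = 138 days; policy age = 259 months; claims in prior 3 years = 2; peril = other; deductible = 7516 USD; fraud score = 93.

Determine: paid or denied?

Atomic conditions:
  fraud score between 56 and 94: 93 in [56, 94] is true
  NOT police report filed: yes → false
  peril ∈ {fire, flood, other, wind}: other is in the set → true
  claims in prior 3 years ≤ 8: 2 ≤ 8 is true
  deductible ≤ 10285 USD: 7516 ≤ 10285 is true
  premiums current: yes → true
  relevant rider attached: no → false
  photo evidence submitted: no → false
  claim amount between 30112 USD and 87176 USD: 196889 in [30112, 87176] is false
  incident in covered region: yes → true
  days until reported > 216 days: 138 > 216 is false
  days until reported ≤ 176 days: 138 ≤ 176 is true
  policy age < 245 months: 259 < 245 is false
Combine:
[1.1.1.1] exactly-one(true, false) = true
[1.1.1.2] true AND true = true
[1.1.1.3.2] exactly-one(true, false) = true
[1.1.1.3] true OR true = true
[1.1.1] true AND true AND true = true
[1.1] NOT true = false
[1.2.1.1.1] false OR false = false
[1.2.1.1] NOT false = true
[1.2.1.2.1] true AND false = false
[1.2.1.2.2] true → false = false
[1.2.1.2] false AND false = false
[1.2.1] true OR false = true
[1.2] NOT true = false
[1] false OR false = false
[root] NOT false = true
Overall: true → paid

Paid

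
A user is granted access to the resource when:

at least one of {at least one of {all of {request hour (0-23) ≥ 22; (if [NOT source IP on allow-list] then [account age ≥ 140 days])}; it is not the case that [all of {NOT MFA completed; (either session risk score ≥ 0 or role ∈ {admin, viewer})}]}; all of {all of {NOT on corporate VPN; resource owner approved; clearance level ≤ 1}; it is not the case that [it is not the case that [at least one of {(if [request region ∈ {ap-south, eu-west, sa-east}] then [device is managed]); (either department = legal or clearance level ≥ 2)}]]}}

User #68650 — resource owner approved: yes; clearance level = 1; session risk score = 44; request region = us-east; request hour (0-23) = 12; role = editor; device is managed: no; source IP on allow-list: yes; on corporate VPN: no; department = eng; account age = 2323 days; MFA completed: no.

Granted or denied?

Granted

Atomic conditions:
  request hour (0-23) ≥ 22: 12 ≥ 22 is false
  NOT source IP on allow-list: yes → false
  account age ≥ 140 days: 2323 ≥ 140 is true
  NOT MFA completed: no → true
  session risk score ≥ 0: 44 ≥ 0 is true
  role ∈ {admin, viewer}: editor is not in the set → false
  NOT on corporate VPN: no → true
  resource owner approved: yes → true
  clearance level ≤ 1: 1 ≤ 1 is true
  request region ∈ {ap-south, eu-west, sa-east}: us-east is not in the set → false
  device is managed: no → false
  department = legal: eng == legal is false
  clearance level ≥ 2: 1 ≥ 2 is false
Combine:
[1.1.2] false → true (antecedent false ⇒ implication holds) = true
[1.1] false AND true = false
[1.2.1.2] true OR false = true
[1.2.1] true AND true = true
[1.2] NOT true = false
[1] false OR false = false
[2.1] true AND true AND true = true
[2.2.1.1.1] false → false (antecedent false ⇒ implication holds) = true
[2.2.1.1.2] false OR false = false
[2.2.1.1] true OR false = true
[2.2.1] NOT true = false
[2.2] NOT false = true
[2] true AND true = true
[root] false OR true = true
Overall: true → granted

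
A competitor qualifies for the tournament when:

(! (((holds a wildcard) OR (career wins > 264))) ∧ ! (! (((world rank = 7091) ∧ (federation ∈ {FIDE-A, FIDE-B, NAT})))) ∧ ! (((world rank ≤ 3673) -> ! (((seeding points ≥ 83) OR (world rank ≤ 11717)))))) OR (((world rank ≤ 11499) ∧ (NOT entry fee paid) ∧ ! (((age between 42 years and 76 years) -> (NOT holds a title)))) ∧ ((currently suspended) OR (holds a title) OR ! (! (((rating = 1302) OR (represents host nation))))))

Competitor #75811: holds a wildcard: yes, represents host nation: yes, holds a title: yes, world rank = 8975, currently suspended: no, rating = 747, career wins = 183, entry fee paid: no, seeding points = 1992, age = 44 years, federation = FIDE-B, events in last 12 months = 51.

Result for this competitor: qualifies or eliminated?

Qualifies

Atomic conditions:
  holds a wildcard: yes → true
  career wins > 264: 183 > 264 is false
  world rank = 7091: 8975 == 7091 is false
  federation ∈ {FIDE-A, FIDE-B, NAT}: FIDE-B is in the set → true
  world rank ≤ 3673: 8975 ≤ 3673 is false
  seeding points ≥ 83: 1992 ≥ 83 is true
  world rank ≤ 11717: 8975 ≤ 11717 is true
  world rank ≤ 11499: 8975 ≤ 11499 is true
  NOT entry fee paid: no → true
  age between 42 years and 76 years: 44 in [42, 76] is true
  NOT holds a title: yes → false
  currently suspended: no → false
  holds a title: yes → true
  rating = 1302: 747 == 1302 is false
  represents host nation: yes → true
Combine:
[1.1.1] true OR false = true
[1.1] NOT true = false
[1.2.1.1] false AND true = false
[1.2.1] NOT false = true
[1.2] NOT true = false
[1.3.1.2.1] true OR true = true
[1.3.1.2] NOT true = false
[1.3.1] false → false (antecedent false ⇒ implication holds) = true
[1.3] NOT true = false
[1] false AND false AND false = false
[2.1.3.1] true → false = false
[2.1.3] NOT false = true
[2.1] true AND true AND true = true
[2.2.3.1.1] false OR true = true
[2.2.3.1] NOT true = false
[2.2.3] NOT false = true
[2.2] false OR true OR true = true
[2] true AND true = true
[root] false OR true = true
Overall: true → qualifies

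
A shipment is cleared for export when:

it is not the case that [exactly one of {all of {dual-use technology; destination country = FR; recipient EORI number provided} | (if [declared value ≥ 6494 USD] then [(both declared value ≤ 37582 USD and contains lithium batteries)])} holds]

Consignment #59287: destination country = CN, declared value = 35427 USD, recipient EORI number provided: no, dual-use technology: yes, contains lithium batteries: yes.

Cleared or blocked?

Blocked

Atomic conditions:
  dual-use technology: yes → true
  destination country = FR: CN == FR is false
  recipient EORI number provided: no → false
  declared value ≥ 6494 USD: 35427 ≥ 6494 is true
  declared value ≤ 37582 USD: 35427 ≤ 37582 is true
  contains lithium batteries: yes → true
Combine:
[1.1] true AND false AND false = false
[1.2.2] true AND true = true
[1.2] true → true = true
[1] exactly-one(false, true) = true
[root] NOT true = false
Overall: false → blocked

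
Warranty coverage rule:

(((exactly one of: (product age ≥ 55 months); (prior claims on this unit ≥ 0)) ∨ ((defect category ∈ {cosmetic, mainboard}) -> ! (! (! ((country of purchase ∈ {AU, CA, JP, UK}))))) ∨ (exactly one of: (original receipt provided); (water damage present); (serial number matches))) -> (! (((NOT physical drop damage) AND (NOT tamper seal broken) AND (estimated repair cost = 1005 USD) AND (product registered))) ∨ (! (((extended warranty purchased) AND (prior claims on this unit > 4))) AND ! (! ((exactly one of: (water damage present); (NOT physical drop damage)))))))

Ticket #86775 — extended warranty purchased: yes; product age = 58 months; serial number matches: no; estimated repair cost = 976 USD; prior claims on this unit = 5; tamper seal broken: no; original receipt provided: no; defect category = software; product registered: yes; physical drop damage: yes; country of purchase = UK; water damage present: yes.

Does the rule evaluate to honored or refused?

Honored

Atomic conditions:
  product age ≥ 55 months: 58 ≥ 55 is true
  prior claims on this unit ≥ 0: 5 ≥ 0 is true
  defect category ∈ {cosmetic, mainboard}: software is not in the set → false
  country of purchase ∈ {AU, CA, JP, UK}: UK is in the set → true
  original receipt provided: no → false
  water damage present: yes → true
  serial number matches: no → false
  NOT physical drop damage: yes → false
  NOT tamper seal broken: no → true
  estimated repair cost = 1005 USD: 976 == 1005 is false
  product registered: yes → true
  extended warranty purchased: yes → true
  prior claims on this unit > 4: 5 > 4 is true
Combine:
[1.1] exactly-one(true, true) = false
[1.2.2.1.1] NOT true = false
[1.2.2.1] NOT false = true
[1.2.2] NOT true = false
[1.2] false → false (antecedent false ⇒ implication holds) = true
[1.3] exactly-one(false, true, false) = true
[1] false OR true OR true = true
[2.1.1] false AND true AND false AND true = false
[2.1] NOT false = true
[2.2.1.1] true AND true = true
[2.2.1] NOT true = false
[2.2.2.1.1] exactly-one(true, false) = true
[2.2.2.1] NOT true = false
[2.2.2] NOT false = true
[2.2] false AND true = false
[2] true OR false = true
[root] true → true = true
Overall: true → honored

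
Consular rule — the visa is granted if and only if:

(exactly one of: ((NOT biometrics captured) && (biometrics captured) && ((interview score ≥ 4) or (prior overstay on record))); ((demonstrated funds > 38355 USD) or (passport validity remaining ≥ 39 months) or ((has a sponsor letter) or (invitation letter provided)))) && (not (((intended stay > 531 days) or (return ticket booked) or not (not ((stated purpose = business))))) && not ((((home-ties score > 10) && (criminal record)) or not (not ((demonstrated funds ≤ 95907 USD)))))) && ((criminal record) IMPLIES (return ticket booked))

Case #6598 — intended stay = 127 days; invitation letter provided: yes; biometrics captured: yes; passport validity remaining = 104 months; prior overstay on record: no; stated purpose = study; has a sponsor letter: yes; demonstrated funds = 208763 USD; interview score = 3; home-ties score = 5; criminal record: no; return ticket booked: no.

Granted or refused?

Atomic conditions:
  NOT biometrics captured: yes → false
  biometrics captured: yes → true
  interview score ≥ 4: 3 ≥ 4 is false
  prior overstay on record: no → false
  demonstrated funds > 38355 USD: 208763 > 38355 is true
  passport validity remaining ≥ 39 months: 104 ≥ 39 is true
  has a sponsor letter: yes → true
  invitation letter provided: yes → true
  intended stay > 531 days: 127 > 531 is false
  return ticket booked: no → false
  stated purpose = business: study == business is false
  home-ties score > 10: 5 > 10 is false
  criminal record: no → false
  demonstrated funds ≤ 95907 USD: 208763 ≤ 95907 is false
Combine:
[1.1.3] false OR false = false
[1.1] false AND true AND false = false
[1.2.3] true OR true = true
[1.2] true OR true OR true = true
[1] exactly-one(false, true) = true
[2.1.1.3.1] NOT false = true
[2.1.1.3] NOT true = false
[2.1.1] false OR false OR false = false
[2.1] NOT false = true
[2.2.1.1] false AND false = false
[2.2.1.2.1] NOT false = true
[2.2.1.2] NOT true = false
[2.2.1] false OR false = false
[2.2] NOT false = true
[2] true AND true = true
[3] false → false (antecedent false ⇒ implication holds) = true
[root] true AND true AND true = true
Overall: true → granted

Granted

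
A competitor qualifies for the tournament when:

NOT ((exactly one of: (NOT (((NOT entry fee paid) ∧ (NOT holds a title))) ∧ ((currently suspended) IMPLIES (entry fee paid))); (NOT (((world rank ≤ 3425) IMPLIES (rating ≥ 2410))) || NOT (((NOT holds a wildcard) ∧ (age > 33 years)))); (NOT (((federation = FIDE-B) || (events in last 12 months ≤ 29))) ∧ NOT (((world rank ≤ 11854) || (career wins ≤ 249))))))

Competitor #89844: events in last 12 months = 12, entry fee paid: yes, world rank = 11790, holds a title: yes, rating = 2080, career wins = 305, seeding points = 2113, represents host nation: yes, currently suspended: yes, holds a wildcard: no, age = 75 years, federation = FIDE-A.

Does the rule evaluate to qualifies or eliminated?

Eliminated

Atomic conditions:
  NOT entry fee paid: yes → false
  NOT holds a title: yes → false
  currently suspended: yes → true
  entry fee paid: yes → true
  world rank ≤ 3425: 11790 ≤ 3425 is false
  rating ≥ 2410: 2080 ≥ 2410 is false
  NOT holds a wildcard: no → true
  age > 33 years: 75 > 33 is true
  federation = FIDE-B: FIDE-A == FIDE-B is false
  events in last 12 months ≤ 29: 12 ≤ 29 is true
  world rank ≤ 11854: 11790 ≤ 11854 is true
  career wins ≤ 249: 305 ≤ 249 is false
Combine:
[1.1.1.1] false AND false = false
[1.1.1] NOT false = true
[1.1.2] true → true = true
[1.1] true AND true = true
[1.2.1.1] false → false (antecedent false ⇒ implication holds) = true
[1.2.1] NOT true = false
[1.2.2.1] true AND true = true
[1.2.2] NOT true = false
[1.2] false OR false = false
[1.3.1.1] false OR true = true
[1.3.1] NOT true = false
[1.3.2.1] true OR false = true
[1.3.2] NOT true = false
[1.3] false AND false = false
[1] exactly-one(true, false, false) = true
[root] NOT true = false
Overall: false → eliminated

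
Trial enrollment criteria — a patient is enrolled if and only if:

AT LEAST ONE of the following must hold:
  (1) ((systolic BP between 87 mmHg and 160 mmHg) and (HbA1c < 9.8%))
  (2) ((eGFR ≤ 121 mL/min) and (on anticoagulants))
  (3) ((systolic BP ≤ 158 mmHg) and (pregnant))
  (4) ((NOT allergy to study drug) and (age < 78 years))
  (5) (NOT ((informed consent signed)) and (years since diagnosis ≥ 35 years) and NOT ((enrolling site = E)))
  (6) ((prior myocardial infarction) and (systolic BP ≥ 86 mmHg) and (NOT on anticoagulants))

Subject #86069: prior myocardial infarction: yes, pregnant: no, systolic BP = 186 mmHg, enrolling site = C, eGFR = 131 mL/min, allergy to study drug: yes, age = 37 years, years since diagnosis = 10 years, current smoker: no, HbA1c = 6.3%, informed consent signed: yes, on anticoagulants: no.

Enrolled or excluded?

Enrolled

Atomic conditions:
  systolic BP between 87 mmHg and 160 mmHg: 186 in [87, 160] is false
  HbA1c < 9.8%: 6.3 < 9.8 is true
  eGFR ≤ 121 mL/min: 131 ≤ 121 is false
  on anticoagulants: no → false
  systolic BP ≤ 158 mmHg: 186 ≤ 158 is false
  pregnant: no → false
  NOT allergy to study drug: yes → false
  age < 78 years: 37 < 78 is true
  informed consent signed: yes → true
  years since diagnosis ≥ 35 years: 10 ≥ 35 is false
  enrolling site = E: C == E is false
  prior myocardial infarction: yes → true
  systolic BP ≥ 86 mmHg: 186 ≥ 86 is true
  NOT on anticoagulants: no → true
Combine:
[1] false AND true = false
[2] false AND false = false
[3] false AND false = false
[4] false AND true = false
[5.1] NOT true = false
[5.3] NOT false = true
[5] false AND false AND true = false
[6] true AND true AND true = true
[root] false OR false OR false OR false OR false OR true = true
Overall: true → enrolled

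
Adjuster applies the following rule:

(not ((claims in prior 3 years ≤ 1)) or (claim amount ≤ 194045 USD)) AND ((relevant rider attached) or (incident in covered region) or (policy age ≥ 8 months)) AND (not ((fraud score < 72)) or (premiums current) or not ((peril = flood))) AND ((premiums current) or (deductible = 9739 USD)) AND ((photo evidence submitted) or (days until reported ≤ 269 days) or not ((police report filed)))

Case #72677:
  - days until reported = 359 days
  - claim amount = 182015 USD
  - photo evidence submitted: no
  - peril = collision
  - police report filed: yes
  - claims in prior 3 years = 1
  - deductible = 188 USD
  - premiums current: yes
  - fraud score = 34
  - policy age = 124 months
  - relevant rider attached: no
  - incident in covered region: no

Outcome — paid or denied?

Denied

Atomic conditions:
  claims in prior 3 years ≤ 1: 1 ≤ 1 is true
  claim amount ≤ 194045 USD: 182015 ≤ 194045 is true
  relevant rider attached: no → false
  incident in covered region: no → false
  policy age ≥ 8 months: 124 ≥ 8 is true
  fraud score < 72: 34 < 72 is true
  premiums current: yes → true
  peril = flood: collision == flood is false
  deductible = 9739 USD: 188 == 9739 is false
  photo evidence submitted: no → false
  days until reported ≤ 269 days: 359 ≤ 269 is false
  police report filed: yes → true
Combine:
[1.1] NOT true = false
[1] false OR true = true
[2] false OR false OR true = true
[3.1] NOT true = false
[3.3] NOT false = true
[3] false OR true OR true = true
[4] true OR false = true
[5.3] NOT true = false
[5] false OR false OR false = false
[root] true AND true AND true AND true AND false = false
Overall: false → denied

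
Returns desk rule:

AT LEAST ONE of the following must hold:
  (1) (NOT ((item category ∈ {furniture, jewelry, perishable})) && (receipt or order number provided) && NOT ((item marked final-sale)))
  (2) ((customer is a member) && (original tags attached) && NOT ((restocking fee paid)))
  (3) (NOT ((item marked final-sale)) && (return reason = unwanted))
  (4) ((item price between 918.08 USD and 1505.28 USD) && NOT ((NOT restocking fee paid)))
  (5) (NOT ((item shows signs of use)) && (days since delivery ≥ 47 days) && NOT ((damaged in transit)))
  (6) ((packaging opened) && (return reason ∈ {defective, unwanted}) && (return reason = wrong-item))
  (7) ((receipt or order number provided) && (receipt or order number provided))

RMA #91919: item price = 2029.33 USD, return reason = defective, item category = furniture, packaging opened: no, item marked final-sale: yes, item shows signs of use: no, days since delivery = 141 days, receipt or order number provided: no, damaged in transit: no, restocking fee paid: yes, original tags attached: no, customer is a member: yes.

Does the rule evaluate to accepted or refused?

Atomic conditions:
  item category ∈ {furniture, jewelry, perishable}: furniture is in the set → true
  receipt or order number provided: no → false
  item marked final-sale: yes → true
  customer is a member: yes → true
  original tags attached: no → false
  restocking fee paid: yes → true
  return reason = unwanted: defective == unwanted is false
  item price between 918.08 USD and 1505.28 USD: 2029.33 in [918.08, 1505.28] is false
  NOT restocking fee paid: yes → false
  item shows signs of use: no → false
  days since delivery ≥ 47 days: 141 ≥ 47 is true
  damaged in transit: no → false
  packaging opened: no → false
  return reason ∈ {defective, unwanted}: defective is in the set → true
  return reason = wrong-item: defective == wrong-item is false
Combine:
[1.1] NOT true = false
[1.3] NOT true = false
[1] false AND false AND false = false
[2.3] NOT true = false
[2] true AND false AND false = false
[3.1] NOT true = false
[3] false AND false = false
[4.2] NOT false = true
[4] false AND true = false
[5.1] NOT false = true
[5.3] NOT false = true
[5] true AND true AND true = true
[6] false AND true AND false = false
[7] false AND false = false
[root] false OR false OR false OR false OR true OR false OR false = true
Overall: true → accepted

Accepted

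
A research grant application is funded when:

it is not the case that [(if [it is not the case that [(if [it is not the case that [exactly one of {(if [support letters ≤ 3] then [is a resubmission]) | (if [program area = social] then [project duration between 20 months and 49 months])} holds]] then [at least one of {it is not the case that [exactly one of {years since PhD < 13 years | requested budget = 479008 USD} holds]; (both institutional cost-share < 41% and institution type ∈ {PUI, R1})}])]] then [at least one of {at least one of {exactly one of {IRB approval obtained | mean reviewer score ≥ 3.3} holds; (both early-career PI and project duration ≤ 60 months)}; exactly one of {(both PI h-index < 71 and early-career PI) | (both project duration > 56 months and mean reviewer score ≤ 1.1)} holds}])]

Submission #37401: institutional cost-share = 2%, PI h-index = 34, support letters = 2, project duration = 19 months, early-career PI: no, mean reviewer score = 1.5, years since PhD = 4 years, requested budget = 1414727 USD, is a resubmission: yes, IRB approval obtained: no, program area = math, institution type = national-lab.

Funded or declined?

Funded

Atomic conditions:
  support letters ≤ 3: 2 ≤ 3 is true
  is a resubmission: yes → true
  program area = social: math == social is false
  project duration between 20 months and 49 months: 19 in [20, 49] is false
  years since PhD < 13 years: 4 < 13 is true
  requested budget = 479008 USD: 1414727 == 479008 is false
  institutional cost-share < 41%: 2 < 41 is true
  institution type ∈ {PUI, R1}: national-lab is not in the set → false
  IRB approval obtained: no → false
  mean reviewer score ≥ 3.3: 1.5 ≥ 3.3 is false
  early-career PI: no → false
  project duration ≤ 60 months: 19 ≤ 60 is true
  PI h-index < 71: 34 < 71 is true
  project duration > 56 months: 19 > 56 is false
  mean reviewer score ≤ 1.1: 1.5 ≤ 1.1 is false
Combine:
[1.1.1.1.1.1] true → true = true
[1.1.1.1.1.2] false → false (antecedent false ⇒ implication holds) = true
[1.1.1.1.1] exactly-one(true, true) = false
[1.1.1.1] NOT false = true
[1.1.1.2.1.1] exactly-one(true, false) = true
[1.1.1.2.1] NOT true = false
[1.1.1.2.2] true AND false = false
[1.1.1.2] false OR false = false
[1.1.1] true → false = false
[1.1] NOT false = true
[1.2.1.1] exactly-one(false, false) = false
[1.2.1.2] false AND true = false
[1.2.1] false OR false = false
[1.2.2.1] true AND false = false
[1.2.2.2] false AND false = false
[1.2.2] exactly-one(false, false) = false
[1.2] false OR false = false
[1] true → false = false
[root] NOT false = true
Overall: true → funded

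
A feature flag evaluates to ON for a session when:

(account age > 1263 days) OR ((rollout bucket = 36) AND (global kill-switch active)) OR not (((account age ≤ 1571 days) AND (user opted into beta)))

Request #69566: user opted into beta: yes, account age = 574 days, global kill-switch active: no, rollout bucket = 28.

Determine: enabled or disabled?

Atomic conditions:
  account age > 1263 days: 574 > 1263 is false
  rollout bucket = 36: 28 == 36 is false
  global kill-switch active: no → false
  account age ≤ 1571 days: 574 ≤ 1571 is true
  user opted into beta: yes → true
Combine:
[2] false AND false = false
[3.1] true AND true = true
[3] NOT true = false
[root] false OR false OR false = false
Overall: false → disabled

Disabled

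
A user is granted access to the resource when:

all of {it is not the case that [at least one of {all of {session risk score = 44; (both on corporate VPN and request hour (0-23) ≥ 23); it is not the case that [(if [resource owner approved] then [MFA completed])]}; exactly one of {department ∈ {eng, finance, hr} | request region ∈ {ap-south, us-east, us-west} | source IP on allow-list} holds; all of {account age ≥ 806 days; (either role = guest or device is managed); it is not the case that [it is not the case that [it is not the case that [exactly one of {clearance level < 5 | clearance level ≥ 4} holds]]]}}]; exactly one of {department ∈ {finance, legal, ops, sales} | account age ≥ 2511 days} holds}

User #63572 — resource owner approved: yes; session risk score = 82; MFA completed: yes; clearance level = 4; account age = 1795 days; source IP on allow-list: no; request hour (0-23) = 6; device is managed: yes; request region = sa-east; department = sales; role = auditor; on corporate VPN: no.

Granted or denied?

Denied

Atomic conditions:
  session risk score = 44: 82 == 44 is false
  on corporate VPN: no → false
  request hour (0-23) ≥ 23: 6 ≥ 23 is false
  resource owner approved: yes → true
  MFA completed: yes → true
  department ∈ {eng, finance, hr}: sales is not in the set → false
  request region ∈ {ap-south, us-east, us-west}: sa-east is not in the set → false
  source IP on allow-list: no → false
  account age ≥ 806 days: 1795 ≥ 806 is true
  role = guest: auditor == guest is false
  device is managed: yes → true
  clearance level < 5: 4 < 5 is true
  clearance level ≥ 4: 4 ≥ 4 is true
  department ∈ {finance, legal, ops, sales}: sales is in the set → true
  account age ≥ 2511 days: 1795 ≥ 2511 is false
Combine:
[1.1.1.2] false AND false = false
[1.1.1.3.1] true → true = true
[1.1.1.3] NOT true = false
[1.1.1] false AND false AND false = false
[1.1.2] exactly-one(false, false, false) = false
[1.1.3.2] false OR true = true
[1.1.3.3.1.1.1] exactly-one(true, true) = false
[1.1.3.3.1.1] NOT false = true
[1.1.3.3.1] NOT true = false
[1.1.3.3] NOT false = true
[1.1.3] true AND true AND true = true
[1.1] false OR false OR true = true
[1] NOT true = false
[2] exactly-one(true, false) = true
[root] false AND true = false
Overall: false → denied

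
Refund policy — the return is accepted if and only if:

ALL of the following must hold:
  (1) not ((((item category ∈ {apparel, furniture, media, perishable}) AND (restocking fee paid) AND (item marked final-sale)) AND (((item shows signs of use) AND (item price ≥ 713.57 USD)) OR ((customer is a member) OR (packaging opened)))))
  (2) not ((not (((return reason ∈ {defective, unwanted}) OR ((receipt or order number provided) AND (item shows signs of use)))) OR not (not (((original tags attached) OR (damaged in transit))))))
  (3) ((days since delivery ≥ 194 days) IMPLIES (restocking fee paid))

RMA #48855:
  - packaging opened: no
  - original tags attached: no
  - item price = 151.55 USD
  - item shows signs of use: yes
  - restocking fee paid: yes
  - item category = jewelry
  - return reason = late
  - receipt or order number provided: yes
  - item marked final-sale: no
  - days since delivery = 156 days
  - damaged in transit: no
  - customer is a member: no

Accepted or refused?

Accepted

Atomic conditions:
  item category ∈ {apparel, furniture, media, perishable}: jewelry is not in the set → false
  restocking fee paid: yes → true
  item marked final-sale: no → false
  item shows signs of use: yes → true
  item price ≥ 713.57 USD: 151.55 ≥ 713.57 is false
  customer is a member: no → false
  packaging opened: no → false
  return reason ∈ {defective, unwanted}: late is not in the set → false
  receipt or order number provided: yes → true
  original tags attached: no → false
  damaged in transit: no → false
  days since delivery ≥ 194 days: 156 ≥ 194 is false
Combine:
[1.1.1] false AND true AND false = false
[1.1.2.1] true AND false = false
[1.1.2.2] false OR false = false
[1.1.2] false OR false = false
[1.1] false AND false = false
[1] NOT false = true
[2.1.1.1.2] true AND true = true
[2.1.1.1] false OR true = true
[2.1.1] NOT true = false
[2.1.2.1.1] false OR false = false
[2.1.2.1] NOT false = true
[2.1.2] NOT true = false
[2.1] false OR false = false
[2] NOT false = true
[3] false → true (antecedent false ⇒ implication holds) = true
[root] true AND true AND true = true
Overall: true → accepted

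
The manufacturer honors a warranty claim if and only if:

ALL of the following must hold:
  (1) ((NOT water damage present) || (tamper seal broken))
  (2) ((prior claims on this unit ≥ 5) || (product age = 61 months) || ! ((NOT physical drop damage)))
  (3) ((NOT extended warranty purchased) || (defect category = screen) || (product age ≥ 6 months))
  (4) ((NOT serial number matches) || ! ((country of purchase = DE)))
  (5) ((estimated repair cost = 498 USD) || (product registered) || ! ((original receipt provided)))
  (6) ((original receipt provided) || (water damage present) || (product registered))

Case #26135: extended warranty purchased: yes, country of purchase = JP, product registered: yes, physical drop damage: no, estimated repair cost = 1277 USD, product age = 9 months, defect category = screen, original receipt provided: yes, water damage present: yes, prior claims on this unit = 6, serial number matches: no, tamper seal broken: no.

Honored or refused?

Atomic conditions:
  NOT water damage present: yes → false
  tamper seal broken: no → false
  prior claims on this unit ≥ 5: 6 ≥ 5 is true
  product age = 61 months: 9 == 61 is false
  NOT physical drop damage: no → true
  NOT extended warranty purchased: yes → false
  defect category = screen: screen == screen is true
  product age ≥ 6 months: 9 ≥ 6 is true
  NOT serial number matches: no → true
  country of purchase = DE: JP == DE is false
  estimated repair cost = 498 USD: 1277 == 498 is false
  product registered: yes → true
  original receipt provided: yes → true
  water damage present: yes → true
Combine:
[1] false OR false = false
[2.3] NOT true = false
[2] true OR false OR false = true
[3] false OR true OR true = true
[4.2] NOT false = true
[4] true OR true = true
[5.3] NOT true = false
[5] false OR true OR false = true
[6] true OR true OR true = true
[root] false AND true AND true AND true AND true AND true = false
Overall: false → refused

Refused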